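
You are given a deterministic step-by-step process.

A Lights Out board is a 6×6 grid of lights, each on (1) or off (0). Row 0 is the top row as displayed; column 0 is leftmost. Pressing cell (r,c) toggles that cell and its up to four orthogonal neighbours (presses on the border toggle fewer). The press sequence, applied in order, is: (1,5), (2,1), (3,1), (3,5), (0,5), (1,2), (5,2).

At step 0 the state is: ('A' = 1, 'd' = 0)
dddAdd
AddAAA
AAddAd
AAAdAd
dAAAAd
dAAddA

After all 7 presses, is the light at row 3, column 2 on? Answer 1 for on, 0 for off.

step 0: dddAdd
AddAAA
AAddAd
AAAdAd
dAAAAd
dAAddA
step 1: dddAdA
AddAdd
AAddAA
AAAdAd
dAAAAd
dAAddA
step 2: dddAdA
AAdAdd
ddAdAA
AdAdAd
dAAAAd
dAAddA
step 3: dddAdA
AAdAdd
dAAdAA
dAddAd
ddAAAd
dAAddA
step 4: dddAdA
AAdAdd
dAAdAd
dAdddA
ddAAAA
dAAddA
step 5: dddAAd
AAdAdA
dAAdAd
dAdddA
ddAAAA
dAAddA
step 6: ddAAAd
AdAddA
dAddAd
dAdddA
ddAAAA
dAAddA
step 7: ddAAAd
AdAddA
dAddAd
dAdddA
dddAAA
dddAdA

0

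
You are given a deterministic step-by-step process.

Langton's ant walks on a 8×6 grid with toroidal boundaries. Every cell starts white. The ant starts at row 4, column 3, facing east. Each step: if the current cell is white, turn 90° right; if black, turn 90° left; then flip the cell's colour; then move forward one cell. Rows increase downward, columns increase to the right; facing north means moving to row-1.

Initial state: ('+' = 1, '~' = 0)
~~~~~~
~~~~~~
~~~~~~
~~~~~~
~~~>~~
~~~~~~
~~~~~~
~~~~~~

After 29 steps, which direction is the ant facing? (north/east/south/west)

0) ~~~~~~
~~~~~~
~~~~~~
~~~~~~
~~~>~~
~~~~~~
~~~~~~
~~~~~~
1) ~~~~~~
~~~~~~
~~~~~~
~~~~~~
~~~+~~
~~~v~~
~~~~~~
~~~~~~
2) ~~~~~~
~~~~~~
~~~~~~
~~~~~~
~~~+~~
~~<+~~
~~~~~~
~~~~~~
3) ~~~~~~
~~~~~~
~~~~~~
~~~~~~
~~^+~~
~~++~~
~~~~~~
~~~~~~
4) ~~~~~~
~~~~~~
~~~~~~
~~~~~~
~~+>~~
~~++~~
~~~~~~
~~~~~~
5) ~~~~~~
~~~~~~
~~~~~~
~~~^~~
~~+~~~
~~++~~
~~~~~~
~~~~~~
6) ~~~~~~
~~~~~~
~~~~~~
~~~+>~
~~+~~~
~~++~~
~~~~~~
~~~~~~
7) ~~~~~~
~~~~~~
~~~~~~
~~~++~
~~+~v~
~~++~~
~~~~~~
~~~~~~
8) ~~~~~~
~~~~~~
~~~~~~
~~~++~
~~+<+~
~~++~~
~~~~~~
~~~~~~
9) ~~~~~~
~~~~~~
~~~~~~
~~~^+~
~~+++~
~~++~~
~~~~~~
~~~~~~
10) ~~~~~~
~~~~~~
~~~~~~
~~<~+~
~~+++~
~~++~~
~~~~~~
~~~~~~
11) ~~~~~~
~~~~~~
~~^~~~
~~+~+~
~~+++~
~~++~~
~~~~~~
~~~~~~
12) ~~~~~~
~~~~~~
~~+>~~
~~+~+~
~~+++~
~~++~~
~~~~~~
~~~~~~
13) ~~~~~~
~~~~~~
~~++~~
~~+v+~
~~+++~
~~++~~
~~~~~~
~~~~~~
14) ~~~~~~
~~~~~~
~~++~~
~~<++~
~~+++~
~~++~~
~~~~~~
~~~~~~
15) ~~~~~~
~~~~~~
~~++~~
~~~++~
~~v++~
~~++~~
~~~~~~
~~~~~~
16) ~~~~~~
~~~~~~
~~++~~
~~~++~
~~~>+~
~~++~~
~~~~~~
~~~~~~
17) ~~~~~~
~~~~~~
~~++~~
~~~^+~
~~~~+~
~~++~~
~~~~~~
~~~~~~
18) ~~~~~~
~~~~~~
~~++~~
~~<~+~
~~~~+~
~~++~~
~~~~~~
~~~~~~
19) ~~~~~~
~~~~~~
~~^+~~
~~+~+~
~~~~+~
~~++~~
~~~~~~
~~~~~~
20) ~~~~~~
~~~~~~
~<~+~~
~~+~+~
~~~~+~
~~++~~
~~~~~~
~~~~~~
21) ~~~~~~
~^~~~~
~+~+~~
~~+~+~
~~~~+~
~~++~~
~~~~~~
~~~~~~
22) ~~~~~~
~+>~~~
~+~+~~
~~+~+~
~~~~+~
~~++~~
~~~~~~
~~~~~~
23) ~~~~~~
~++~~~
~+v+~~
~~+~+~
~~~~+~
~~++~~
~~~~~~
~~~~~~
24) ~~~~~~
~++~~~
~<++~~
~~+~+~
~~~~+~
~~++~~
~~~~~~
~~~~~~
25) ~~~~~~
~++~~~
~~++~~
~v+~+~
~~~~+~
~~++~~
~~~~~~
~~~~~~
26) ~~~~~~
~++~~~
~~++~~
<++~+~
~~~~+~
~~++~~
~~~~~~
~~~~~~
27) ~~~~~~
~++~~~
^~++~~
+++~+~
~~~~+~
~~++~~
~~~~~~
~~~~~~
28) ~~~~~~
~++~~~
+>++~~
+++~+~
~~~~+~
~~++~~
~~~~~~
~~~~~~
29) ~~~~~~
~++~~~
++++~~
+v+~+~
~~~~+~
~~++~~
~~~~~~
~~~~~~

south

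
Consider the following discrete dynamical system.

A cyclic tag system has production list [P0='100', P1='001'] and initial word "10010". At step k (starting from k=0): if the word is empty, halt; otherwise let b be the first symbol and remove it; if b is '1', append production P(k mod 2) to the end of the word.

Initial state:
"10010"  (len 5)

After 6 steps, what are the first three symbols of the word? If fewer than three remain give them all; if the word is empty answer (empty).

t=0: "10010"  (len 5)
t=1: "0010100"  (len 7)
t=2: "010100"  (len 6)
t=3: "10100"  (len 5)
t=4: "0100001"  (len 7)
t=5: "100001"  (len 6)
t=6: "00001001"  (len 8)

000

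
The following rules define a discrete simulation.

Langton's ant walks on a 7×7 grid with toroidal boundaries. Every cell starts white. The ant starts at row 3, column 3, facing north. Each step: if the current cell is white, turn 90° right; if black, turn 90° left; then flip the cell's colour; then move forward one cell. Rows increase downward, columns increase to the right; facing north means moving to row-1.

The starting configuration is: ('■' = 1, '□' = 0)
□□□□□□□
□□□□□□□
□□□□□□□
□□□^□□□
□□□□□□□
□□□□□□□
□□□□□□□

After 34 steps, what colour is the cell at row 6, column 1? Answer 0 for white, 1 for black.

step 0: □□□□□□□
□□□□□□□
□□□□□□□
□□□^□□□
□□□□□□□
□□□□□□□
□□□□□□□
step 1: □□□□□□□
□□□□□□□
□□□□□□□
□□□■>□□
□□□□□□□
□□□□□□□
□□□□□□□
step 2: □□□□□□□
□□□□□□□
□□□□□□□
□□□■■□□
□□□□v□□
□□□□□□□
□□□□□□□
step 3: □□□□□□□
□□□□□□□
□□□□□□□
□□□■■□□
□□□<■□□
□□□□□□□
□□□□□□□
step 4: □□□□□□□
□□□□□□□
□□□□□□□
□□□^■□□
□□□■■□□
□□□□□□□
□□□□□□□
step 5: □□□□□□□
□□□□□□□
□□□□□□□
□□<□■□□
□□□■■□□
□□□□□□□
□□□□□□□
step 6: □□□□□□□
□□□□□□□
□□^□□□□
□□■□■□□
□□□■■□□
□□□□□□□
□□□□□□□
step 7: □□□□□□□
□□□□□□□
□□■>□□□
□□■□■□□
□□□■■□□
□□□□□□□
□□□□□□□
step 8: □□□□□□□
□□□□□□□
□□■■□□□
□□■v■□□
□□□■■□□
□□□□□□□
□□□□□□□
step 9: □□□□□□□
□□□□□□□
□□■■□□□
□□<■■□□
□□□■■□□
□□□□□□□
□□□□□□□
step 10: □□□□□□□
□□□□□□□
□□■■□□□
□□□■■□□
□□v■■□□
□□□□□□□
□□□□□□□
step 11: □□□□□□□
□□□□□□□
□□■■□□□
□□□■■□□
□<■■■□□
□□□□□□□
□□□□□□□
step 12: □□□□□□□
□□□□□□□
□□■■□□□
□^□■■□□
□■■■■□□
□□□□□□□
□□□□□□□
step 13: □□□□□□□
□□□□□□□
□□■■□□□
□■>■■□□
□■■■■□□
□□□□□□□
□□□□□□□
step 14: □□□□□□□
□□□□□□□
□□■■□□□
□■■■■□□
□■v■■□□
□□□□□□□
□□□□□□□
step 15: □□□□□□□
□□□□□□□
□□■■□□□
□■■■■□□
□■□>■□□
□□□□□□□
□□□□□□□
step 16: □□□□□□□
□□□□□□□
□□■■□□□
□■■^■□□
□■□□■□□
□□□□□□□
□□□□□□□
step 17: □□□□□□□
□□□□□□□
□□■■□□□
□■<□■□□
□■□□■□□
□□□□□□□
□□□□□□□
step 18: □□□□□□□
□□□□□□□
□□■■□□□
□■□□■□□
□■v□■□□
□□□□□□□
□□□□□□□
step 19: □□□□□□□
□□□□□□□
□□■■□□□
□■□□■□□
□<■□■□□
□□□□□□□
□□□□□□□
step 20: □□□□□□□
□□□□□□□
□□■■□□□
□■□□■□□
□□■□■□□
□v□□□□□
□□□□□□□
step 21: □□□□□□□
□□□□□□□
□□■■□□□
□■□□■□□
□□■□■□□
<■□□□□□
□□□□□□□
step 22: □□□□□□□
□□□□□□□
□□■■□□□
□■□□■□□
^□■□■□□
■■□□□□□
□□□□□□□
step 23: □□□□□□□
□□□□□□□
□□■■□□□
□■□□■□□
■>■□■□□
■■□□□□□
□□□□□□□
step 24: □□□□□□□
□□□□□□□
□□■■□□□
□■□□■□□
■■■□■□□
■v□□□□□
□□□□□□□
step 25: □□□□□□□
□□□□□□□
□□■■□□□
□■□□■□□
■■■□■□□
■□>□□□□
□□□□□□□
step 26: □□□□□□□
□□□□□□□
□□■■□□□
□■□□■□□
■■■□■□□
■□■□□□□
□□v□□□□
step 27: □□□□□□□
□□□□□□□
□□■■□□□
□■□□■□□
■■■□■□□
■□■□□□□
□<■□□□□
step 28: □□□□□□□
□□□□□□□
□□■■□□□
□■□□■□□
■■■□■□□
■^■□□□□
□■■□□□□
step 29: □□□□□□□
□□□□□□□
□□■■□□□
□■□□■□□
■■■□■□□
■■>□□□□
□■■□□□□
step 30: □□□□□□□
□□□□□□□
□□■■□□□
□■□□■□□
■■^□■□□
■■□□□□□
□■■□□□□
step 31: □□□□□□□
□□□□□□□
□□■■□□□
□■□□■□□
■<□□■□□
■■□□□□□
□■■□□□□
step 32: □□□□□□□
□□□□□□□
□□■■□□□
□■□□■□□
■□□□■□□
■v□□□□□
□■■□□□□
step 33: □□□□□□□
□□□□□□□
□□■■□□□
□■□□■□□
■□□□■□□
■□>□□□□
□■■□□□□
step 34: □□□□□□□
□□□□□□□
□□■■□□□
□■□□■□□
■□□□■□□
■□■□□□□
□■v□□□□

1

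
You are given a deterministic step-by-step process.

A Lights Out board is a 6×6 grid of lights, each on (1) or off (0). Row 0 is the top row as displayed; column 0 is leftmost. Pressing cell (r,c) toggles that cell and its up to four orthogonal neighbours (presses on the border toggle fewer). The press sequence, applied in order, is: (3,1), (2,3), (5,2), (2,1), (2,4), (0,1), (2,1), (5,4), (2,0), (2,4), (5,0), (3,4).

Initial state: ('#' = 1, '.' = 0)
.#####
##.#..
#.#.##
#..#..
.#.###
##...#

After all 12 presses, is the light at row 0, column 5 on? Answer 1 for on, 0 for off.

1

t=0: .#####
##.#..
#.#.##
#..#..
.#.###
##...#
t=1: .#####
##.#..
###.##
.###..
...###
##...#
t=2: .#####
##....
##.#.#
.##...
...###
##...#
t=3: .#####
##....
##.#.#
.##...
..####
#.##.#
t=4: .#####
#.....
..##.#
..#...
..####
#.##.#
t=5: .#####
#...#.
..#.#.
..#.#.
..####
#.##.#
t=6: #..###
##..#.
..#.#.
..#.#.
..####
#.##.#
t=7: #..###
#...#.
##..#.
.##.#.
..####
#.##.#
t=8: #..###
#...#.
##..#.
.##.#.
..##.#
#.#.#.
t=9: #..###
....#.
....#.
###.#.
..##.#
#.#.#.
t=10: #..###
......
...#.#
###...
..##.#
#.#.#.
t=11: #..###
......
...#.#
###...
#.##.#
.##.#.
t=12: #..###
......
...###
######
#.####
.##.#.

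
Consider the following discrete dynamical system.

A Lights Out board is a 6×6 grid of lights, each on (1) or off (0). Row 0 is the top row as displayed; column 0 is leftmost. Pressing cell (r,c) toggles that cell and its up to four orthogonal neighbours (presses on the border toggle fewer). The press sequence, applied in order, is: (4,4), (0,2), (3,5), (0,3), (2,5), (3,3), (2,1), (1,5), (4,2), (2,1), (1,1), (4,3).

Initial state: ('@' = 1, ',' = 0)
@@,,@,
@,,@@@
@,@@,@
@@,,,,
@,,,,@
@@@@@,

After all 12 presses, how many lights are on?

gen 0: @@,,@,
@,,@@@
@,@@,@
@@,,,,
@,,,,@
@@@@@,
gen 1: @@,,@,
@,,@@@
@,@@,@
@@,,@,
@,,@@,
@@@@,,
gen 2: @,@@@,
@,@@@@
@,@@,@
@@,,@,
@,,@@,
@@@@,,
gen 3: @,@@@,
@,@@@@
@,@@,,
@@,,,@
@,,@@@
@@@@,,
gen 4: @,,,,,
@,@,@@
@,@@,,
@@,,,@
@,,@@@
@@@@,,
gen 5: @,,,,,
@,@,@,
@,@@@@
@@,,,,
@,,@@@
@@@@,,
gen 6: @,,,,,
@,@,@,
@,@,@@
@@@@@,
@,,,@@
@@@@,,
gen 7: @,,,,,
@@@,@,
,@,,@@
@,@@@,
@,,,@@
@@@@,,
gen 8: @,,,,@
@@@,,@
,@,,@,
@,@@@,
@,,,@@
@@@@,,
gen 9: @,,,,@
@@@,,@
,@,,@,
@,,@@,
@@@@@@
@@,@,,
gen 10: @,,,,@
@,@,,@
@,@,@,
@@,@@,
@@@@@@
@@,@,,
gen 11: @@,,,@
,@,,,@
@@@,@,
@@,@@,
@@@@@@
@@,@,,
gen 12: @@,,,@
,@,,,@
@@@,@,
@@,,@,
@@,,,@
@@,,,,

17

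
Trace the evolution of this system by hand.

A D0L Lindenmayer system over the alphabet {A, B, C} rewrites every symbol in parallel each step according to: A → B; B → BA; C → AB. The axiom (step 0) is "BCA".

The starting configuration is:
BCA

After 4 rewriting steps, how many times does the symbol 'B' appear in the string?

13

0) BCA
1) BAABB
2) BABBBABA
3) BABBABABABBAB
4) BABBABABBABBABBABABBA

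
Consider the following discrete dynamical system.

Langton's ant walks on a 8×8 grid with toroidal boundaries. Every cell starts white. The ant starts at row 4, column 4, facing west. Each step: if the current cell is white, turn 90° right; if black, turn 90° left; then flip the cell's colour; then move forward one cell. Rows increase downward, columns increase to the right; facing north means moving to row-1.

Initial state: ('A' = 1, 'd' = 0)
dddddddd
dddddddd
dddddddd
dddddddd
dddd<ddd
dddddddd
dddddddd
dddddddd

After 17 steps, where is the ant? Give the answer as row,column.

0) dddddddd
dddddddd
dddddddd
dddddddd
dddd<ddd
dddddddd
dddddddd
dddddddd
1) dddddddd
dddddddd
dddddddd
dddd^ddd
ddddAddd
dddddddd
dddddddd
dddddddd
2) dddddddd
dddddddd
dddddddd
ddddA>dd
ddddAddd
dddddddd
dddddddd
dddddddd
3) dddddddd
dddddddd
dddddddd
ddddAAdd
ddddAvdd
dddddddd
dddddddd
dddddddd
4) dddddddd
dddddddd
dddddddd
ddddAAdd
dddd<Add
dddddddd
dddddddd
dddddddd
5) dddddddd
dddddddd
dddddddd
ddddAAdd
dddddAdd
ddddvddd
dddddddd
dddddddd
6) dddddddd
dddddddd
dddddddd
ddddAAdd
dddddAdd
ddd<Addd
dddddddd
dddddddd
7) dddddddd
dddddddd
dddddddd
ddddAAdd
ddd^dAdd
dddAAddd
dddddddd
dddddddd
8) dddddddd
dddddddd
dddddddd
ddddAAdd
dddA>Add
dddAAddd
dddddddd
dddddddd
9) dddddddd
dddddddd
dddddddd
ddddAAdd
dddAAAdd
dddAvddd
dddddddd
dddddddd
10) dddddddd
dddddddd
dddddddd
ddddAAdd
dddAAAdd
dddAd>dd
dddddddd
dddddddd
11) dddddddd
dddddddd
dddddddd
ddddAAdd
dddAAAdd
dddAdAdd
dddddvdd
dddddddd
12) dddddddd
dddddddd
dddddddd
ddddAAdd
dddAAAdd
dddAdAdd
dddd<Add
dddddddd
13) dddddddd
dddddddd
dddddddd
ddddAAdd
dddAAAdd
dddA^Add
ddddAAdd
dddddddd
14) dddddddd
dddddddd
dddddddd
ddddAAdd
dddAAAdd
dddAA>dd
ddddAAdd
dddddddd
15) dddddddd
dddddddd
dddddddd
ddddAAdd
dddAA^dd
dddAAddd
ddddAAdd
dddddddd
16) dddddddd
dddddddd
dddddddd
ddddAAdd
dddA<ddd
dddAAddd
ddddAAdd
dddddddd
17) dddddddd
dddddddd
dddddddd
ddddAAdd
dddAdddd
dddAvddd
ddddAAdd
dddddddd

5,4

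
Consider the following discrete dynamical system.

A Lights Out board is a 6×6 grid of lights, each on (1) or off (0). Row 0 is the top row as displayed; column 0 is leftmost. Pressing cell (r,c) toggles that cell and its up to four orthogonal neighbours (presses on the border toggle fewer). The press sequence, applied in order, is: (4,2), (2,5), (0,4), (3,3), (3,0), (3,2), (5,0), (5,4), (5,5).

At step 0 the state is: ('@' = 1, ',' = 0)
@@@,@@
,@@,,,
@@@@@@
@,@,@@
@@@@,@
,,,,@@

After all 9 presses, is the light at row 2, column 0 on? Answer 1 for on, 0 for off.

0

gen 0: @@@,@@
,@@,,,
@@@@@@
@,@,@@
@@@@,@
,,,,@@
gen 1: @@@,@@
,@@,,,
@@@@@@
@,,,@@
@,,,,@
,,@,@@
gen 2: @@@,@@
,@@,,@
@@@@,,
@,,,@,
@,,,,@
,,@,@@
gen 3: @@@@,,
,@@,@@
@@@@,,
@,,,@,
@,,,,@
,,@,@@
gen 4: @@@@,,
,@@,@@
@@@,,,
@,@@,,
@,,@,@
,,@,@@
gen 5: @@@@,,
,@@,@@
,@@,,,
,@@@,,
,,,@,@
,,@,@@
gen 6: @@@@,,
,@@,@@
,@,,,,
,,,,,,
,,@@,@
,,@,@@
gen 7: @@@@,,
,@@,@@
,@,,,,
,,,,,,
@,@@,@
@@@,@@
gen 8: @@@@,,
,@@,@@
,@,,,,
,,,,,,
@,@@@@
@@@@,,
gen 9: @@@@,,
,@@,@@
,@,,,,
,,,,,,
@,@@@,
@@@@@@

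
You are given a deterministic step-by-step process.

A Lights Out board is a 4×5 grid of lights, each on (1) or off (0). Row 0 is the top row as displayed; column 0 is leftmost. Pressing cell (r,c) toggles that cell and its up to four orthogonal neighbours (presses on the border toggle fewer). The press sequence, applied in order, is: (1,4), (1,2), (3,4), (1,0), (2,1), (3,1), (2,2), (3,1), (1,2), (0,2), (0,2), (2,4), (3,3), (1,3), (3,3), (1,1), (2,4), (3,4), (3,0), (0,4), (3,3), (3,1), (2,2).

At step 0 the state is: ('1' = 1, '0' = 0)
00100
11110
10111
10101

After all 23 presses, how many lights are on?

13

t=0: 00100
11110
10111
10101
t=1: 00101
11101
10110
10101
t=2: 00001
10011
10010
10101
t=3: 00001
10011
10011
10110
t=4: 10001
01011
00011
10110
t=5: 10001
00011
11111
11110
t=6: 10001
00011
10111
00010
t=7: 10001
00111
11001
00110
t=8: 10001
00111
10001
11010
t=9: 10101
01001
10101
11010
t=10: 11011
01101
10101
11010
t=11: 10101
01001
10101
11010
t=12: 10101
01000
10110
11011
t=13: 10101
01000
10100
11100
t=14: 10111
01111
10110
11100
t=15: 10111
01111
10100
11011
t=16: 11111
10011
11100
11011
t=17: 11111
10010
11111
11010
t=18: 11111
10010
11110
11001
t=19: 11111
10010
01110
00001
t=20: 11100
10011
01110
00001
t=21: 11100
10011
01100
00110
t=22: 11100
10011
00100
11010
t=23: 11100
10111
01010
11110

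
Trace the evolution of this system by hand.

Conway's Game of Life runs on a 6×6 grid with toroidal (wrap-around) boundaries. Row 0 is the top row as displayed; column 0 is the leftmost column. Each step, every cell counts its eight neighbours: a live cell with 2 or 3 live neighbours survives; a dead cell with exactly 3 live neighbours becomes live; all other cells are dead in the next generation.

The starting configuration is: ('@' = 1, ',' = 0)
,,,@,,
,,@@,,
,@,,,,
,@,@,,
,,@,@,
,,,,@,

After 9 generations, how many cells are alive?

k=0  ,,,@,,
,,@@,,
,@,,,,
,@,@,,
,,@,@,
,,,,@,
k=1  ,,@@@,
,,@@,,
,@,@,,
,@,@,,
,,@,@,
,,,,@,
k=2  ,,@,@,
,@,,,,
,@,@@,
,@,@@,
,,@,@,
,,@,@@
k=3  ,@@,@@
,@,,@,
@@,@@,
,@,,,@
,@@,,,
,@@,@@
k=4  ,,,,,,
,,,,,,
,@,@@,
,,,@@@
,,,@@@
,,,,@@
k=5  ,,,,,,
,,,,,,
,,@@,@
@,,,,,
@,,,,,
,,,@,@
k=6  ,,,,,,
,,,,,,
,,,,,,
@@,,,@
@,,,,@
,,,,,,
k=7  ,,,,,,
,,,,,,
@,,,,,
,@,,,@
,@,,,@
,,,,,,
k=8  ,,,,,,
,,,,,,
@,,,,,
,@,,,@
,,,,,,
,,,,,,
k=9  ,,,,,,
,,,,,,
@,,,,,
@,,,,,
,,,,,,
,,,,,,

2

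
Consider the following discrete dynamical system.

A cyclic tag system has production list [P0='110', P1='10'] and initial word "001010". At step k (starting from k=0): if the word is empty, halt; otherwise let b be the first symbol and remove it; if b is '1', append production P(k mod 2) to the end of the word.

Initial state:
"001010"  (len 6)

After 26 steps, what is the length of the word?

17

gen 0: "001010"  (len 6)
gen 1: "01010"  (len 5)
gen 2: "1010"  (len 4)
gen 3: "010110"  (len 6)
gen 4: "10110"  (len 5)
gen 5: "0110110"  (len 7)
gen 6: "110110"  (len 6)
gen 7: "10110110"  (len 8)
gen 8: "011011010"  (len 9)
gen 9: "11011010"  (len 8)
gen 10: "101101010"  (len 9)
gen 11: "01101010110"  (len 11)
gen 12: "1101010110"  (len 10)
gen 13: "101010110110"  (len 12)
gen 14: "0101011011010"  (len 13)
gen 15: "101011011010"  (len 12)
gen 16: "0101101101010"  (len 13)
gen 17: "101101101010"  (len 12)
gen 18: "0110110101010"  (len 13)
gen 19: "110110101010"  (len 12)
gen 20: "1011010101010"  (len 13)
gen 21: "011010101010110"  (len 15)
gen 22: "11010101010110"  (len 14)
gen 23: "1010101010110110"  (len 16)
gen 24: "01010101011011010"  (len 17)
gen 25: "1010101011011010"  (len 16)
gen 26: "01010101101101010"  (len 17)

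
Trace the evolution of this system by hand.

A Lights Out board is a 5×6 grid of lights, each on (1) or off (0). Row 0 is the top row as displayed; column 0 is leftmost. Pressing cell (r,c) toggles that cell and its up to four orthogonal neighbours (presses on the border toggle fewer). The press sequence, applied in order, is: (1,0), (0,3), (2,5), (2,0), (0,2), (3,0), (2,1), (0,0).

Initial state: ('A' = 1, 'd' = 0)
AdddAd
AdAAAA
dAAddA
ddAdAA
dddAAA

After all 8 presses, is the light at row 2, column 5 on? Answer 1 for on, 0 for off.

t=0: AdddAd
AdAAAA
dAAddA
ddAdAA
dddAAA
t=1: ddddAd
dAAAAA
AAAddA
ddAdAA
dddAAA
t=2: ddAAdd
dAAdAA
AAAddA
ddAdAA
dddAAA
t=3: ddAAdd
dAAdAd
AAAdAd
ddAdAd
dddAAA
t=4: ddAAdd
AAAdAd
ddAdAd
AdAdAd
dddAAA
t=5: dAdddd
AAddAd
ddAdAd
AdAdAd
dddAAA
t=6: dAdddd
AAddAd
AdAdAd
dAAdAd
AddAAA
t=7: dAdddd
AdddAd
dAddAd
ddAdAd
AddAAA
t=8: Addddd
ddddAd
dAddAd
ddAdAd
AddAAA

0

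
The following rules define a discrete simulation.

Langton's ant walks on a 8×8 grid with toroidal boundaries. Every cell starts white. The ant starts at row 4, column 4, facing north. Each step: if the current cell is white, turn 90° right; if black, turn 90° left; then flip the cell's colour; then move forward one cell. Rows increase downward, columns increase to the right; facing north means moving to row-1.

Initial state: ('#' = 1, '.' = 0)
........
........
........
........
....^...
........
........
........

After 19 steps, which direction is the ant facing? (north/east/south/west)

west

t=0: ........
........
........
........
....^...
........
........
........
t=1: ........
........
........
........
....#>..
........
........
........
t=2: ........
........
........
........
....##..
.....v..
........
........
t=3: ........
........
........
........
....##..
....<#..
........
........
t=4: ........
........
........
........
....^#..
....##..
........
........
t=5: ........
........
........
........
...<.#..
....##..
........
........
t=6: ........
........
........
...^....
...#.#..
....##..
........
........
t=7: ........
........
........
...#>...
...#.#..
....##..
........
........
t=8: ........
........
........
...##...
...#v#..
....##..
........
........
t=9: ........
........
........
...##...
...<##..
....##..
........
........
t=10: ........
........
........
...##...
....##..
...v##..
........
........
t=11: ........
........
........
...##...
....##..
..<###..
........
........
t=12: ........
........
........
...##...
..^.##..
..####..
........
........
t=13: ........
........
........
...##...
..#>##..
..####..
........
........
t=14: ........
........
........
...##...
..####..
..#v##..
........
........
t=15: ........
........
........
...##...
..####..
..#.>#..
........
........
t=16: ........
........
........
...##...
..##^#..
..#..#..
........
........
t=17: ........
........
........
...##...
..#<.#..
..#..#..
........
........
t=18: ........
........
........
...##...
..#..#..
..#v.#..
........
........
t=19: ........
........
........
...##...
..#..#..
..<#.#..
........
........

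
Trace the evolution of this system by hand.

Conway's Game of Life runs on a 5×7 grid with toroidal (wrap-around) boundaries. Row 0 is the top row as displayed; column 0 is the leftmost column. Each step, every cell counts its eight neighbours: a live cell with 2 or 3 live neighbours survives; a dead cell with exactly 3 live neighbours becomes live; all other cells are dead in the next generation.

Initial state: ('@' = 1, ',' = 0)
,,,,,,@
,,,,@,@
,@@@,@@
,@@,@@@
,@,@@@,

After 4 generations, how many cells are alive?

k=0  ,,,,,,@
,,,,@,@
,@@@,@@
,@@,@@@
,@,@@@,
k=1  @,,@,,@
,,@@@,@
,@,,,,,
,,,,,,,
,@,@,,,
k=2  @@,,,@@
,@@@@@@
,,@@,,,
,,@,,,,
@,@,,,,
k=3  ,,,,,,,
,,,,,,,
,,,,,@,
,,@,,,,
@,@,,,,
k=4  ,,,,,,,
,,,,,,,
,,,,,,,
,@,,,,,
,@,,,,,

2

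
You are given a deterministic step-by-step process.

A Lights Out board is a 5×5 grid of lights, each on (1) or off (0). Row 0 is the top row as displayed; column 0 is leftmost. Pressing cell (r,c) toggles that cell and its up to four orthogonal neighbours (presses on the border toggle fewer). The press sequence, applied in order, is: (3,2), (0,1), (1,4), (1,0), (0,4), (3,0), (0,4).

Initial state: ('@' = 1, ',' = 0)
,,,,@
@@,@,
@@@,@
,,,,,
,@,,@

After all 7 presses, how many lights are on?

13

[0] ,,,,@
@@,@,
@@@,@
,,,,,
,@,,@
[1] ,,,,@
@@,@,
@@,,@
,@@@,
,@@,@
[2] @@@,@
@,,@,
@@,,@
,@@@,
,@@,@
[3] @@@,,
@,,,@
@@,,,
,@@@,
,@@,@
[4] ,@@,,
,@,,@
,@,,,
,@@@,
,@@,@
[5] ,@@@@
,@,,,
,@,,,
,@@@,
,@@,@
[6] ,@@@@
,@,,,
@@,,,
@,@@,
@@@,@
[7] ,@@,,
,@,,@
@@,,,
@,@@,
@@@,@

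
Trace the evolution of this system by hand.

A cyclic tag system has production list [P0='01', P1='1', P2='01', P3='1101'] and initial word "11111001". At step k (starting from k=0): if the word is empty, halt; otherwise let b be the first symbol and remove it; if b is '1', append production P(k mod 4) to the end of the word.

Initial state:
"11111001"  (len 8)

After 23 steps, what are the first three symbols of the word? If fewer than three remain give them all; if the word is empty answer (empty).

101

t=0: "11111001"  (len 8)
t=1: "111100101"  (len 9)
t=2: "111001011"  (len 9)
t=3: "1100101101"  (len 10)
t=4: "1001011011101"  (len 13)
t=5: "00101101110101"  (len 14)
t=6: "0101101110101"  (len 13)
t=7: "101101110101"  (len 12)
t=8: "011011101011101"  (len 15)
t=9: "11011101011101"  (len 14)
t=10: "10111010111011"  (len 14)
t=11: "011101011101101"  (len 15)
t=12: "11101011101101"  (len 14)
t=13: "110101110110101"  (len 15)
t=14: "101011101101011"  (len 15)
t=15: "0101110110101101"  (len 16)
t=16: "101110110101101"  (len 15)
t=17: "0111011010110101"  (len 16)
t=18: "111011010110101"  (len 15)
t=19: "1101101011010101"  (len 16)
t=20: "1011010110101011101"  (len 19)
t=21: "01101011010101110101"  (len 20)
t=22: "1101011010101110101"  (len 19)
t=23: "10101101010111010101"  (len 20)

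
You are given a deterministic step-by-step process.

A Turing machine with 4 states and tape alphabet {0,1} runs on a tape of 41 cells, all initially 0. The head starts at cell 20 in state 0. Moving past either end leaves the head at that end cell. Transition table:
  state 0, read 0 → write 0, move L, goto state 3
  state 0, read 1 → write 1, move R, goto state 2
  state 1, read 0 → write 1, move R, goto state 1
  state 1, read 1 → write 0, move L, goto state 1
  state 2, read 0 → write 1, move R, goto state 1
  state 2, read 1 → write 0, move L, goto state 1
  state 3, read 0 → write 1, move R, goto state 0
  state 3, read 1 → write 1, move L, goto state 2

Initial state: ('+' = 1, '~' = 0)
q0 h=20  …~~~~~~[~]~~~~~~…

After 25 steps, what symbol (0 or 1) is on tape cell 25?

1

t=0: q0 h=20  …~~~~~~[~]~~~~~~…
t=1: q3 h=19  …~~~~~~[~]~~~~~~…
t=2: q0 h=20  …~~~~~+[~]~~~~~~…
t=3: q3 h=19  …~~~~~~[+]~~~~~~…
t=4: q2 h=18  …~~~~~~[~]+~~~~~…
t=5: q1 h=19  …~~~~~+[+]~~~~~~…
t=6: q1 h=18  …~~~~~~[+]~~~~~~…
t=7: q1 h=17  …~~~~~~[~]~~~~~~…
t=8: q1 h=18  …~~~~~+[~]~~~~~~…
t=9: q1 h=19  …~~~~++[~]~~~~~~…
t=10: q1 h=20  …~~~+++[~]~~~~~~…
t=11: q1 h=21  …~~++++[~]~~~~~~…
t=12: q1 h=22  …~+++++[~]~~~~~~…
t=13: q1 h=23  …++++++[~]~~~~~~…
t=14: q1 h=24  …++++++[~]~~~~~~…
t=15: q1 h=25  …++++++[~]~~~~~~…
t=16: q1 h=26  …++++++[~]~~~~~~…
t=17: q1 h=27  …++++++[~]~~~~~~…
t=18: q1 h=28  …++++++[~]~~~~~~…
t=19: q1 h=29  …++++++[~]~~~~~~…
t=20: q1 h=30  …++++++[~]~~~~~~…
t=21: q1 h=31  …++++++[~]~~~~~~…
t=22: q1 h=32  …++++++[~]~~~~~~…
t=23: q1 h=33  …++++++[~]~~~~~~…
t=24: q1 h=34  …++++++[~]~~~~~~|
t=25: q1 h=35  …++++++[~]~~~~~|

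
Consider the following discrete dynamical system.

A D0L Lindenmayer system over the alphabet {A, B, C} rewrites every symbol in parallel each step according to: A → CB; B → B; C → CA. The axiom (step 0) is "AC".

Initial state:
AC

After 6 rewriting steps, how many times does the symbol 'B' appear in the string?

20

step 0: AC
step 1: CBCA
step 2: CABCACB
step 3: CACBBCACBCAB
step 4: CACBCABBCACBCABCACBB
step 5: CACBCABCACBBBCACBCABCACBBCACBCABB
step 6: CACBCABCACBBCACBCABBBCACBCABCACBBCACBCABBCACBCABCACBBB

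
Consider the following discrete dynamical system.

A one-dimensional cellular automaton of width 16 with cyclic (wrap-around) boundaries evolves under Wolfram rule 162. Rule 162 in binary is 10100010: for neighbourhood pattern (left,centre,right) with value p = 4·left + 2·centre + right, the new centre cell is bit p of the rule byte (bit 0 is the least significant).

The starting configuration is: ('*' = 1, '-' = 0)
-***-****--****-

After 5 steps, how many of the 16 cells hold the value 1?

gen 0: -***-****--****-
gen 1: *-*-*-**--*-**--
gen 2: -*-*-*---*-*---*
gen 3: *-*-*---*-*---*-
gen 4: -*-*---*-*---*-*
gen 5: *-*---*-*---*-*-

6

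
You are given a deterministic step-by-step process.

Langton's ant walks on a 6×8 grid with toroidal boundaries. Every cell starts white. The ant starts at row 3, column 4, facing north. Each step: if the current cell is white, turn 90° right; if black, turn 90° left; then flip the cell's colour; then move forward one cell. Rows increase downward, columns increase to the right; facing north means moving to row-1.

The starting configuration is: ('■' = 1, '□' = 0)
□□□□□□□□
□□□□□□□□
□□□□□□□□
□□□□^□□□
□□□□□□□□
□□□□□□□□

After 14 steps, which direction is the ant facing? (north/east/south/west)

south

gen 0: □□□□□□□□
□□□□□□□□
□□□□□□□□
□□□□^□□□
□□□□□□□□
□□□□□□□□
gen 1: □□□□□□□□
□□□□□□□□
□□□□□□□□
□□□□■>□□
□□□□□□□□
□□□□□□□□
gen 2: □□□□□□□□
□□□□□□□□
□□□□□□□□
□□□□■■□□
□□□□□v□□
□□□□□□□□
gen 3: □□□□□□□□
□□□□□□□□
□□□□□□□□
□□□□■■□□
□□□□<■□□
□□□□□□□□
gen 4: □□□□□□□□
□□□□□□□□
□□□□□□□□
□□□□^■□□
□□□□■■□□
□□□□□□□□
gen 5: □□□□□□□□
□□□□□□□□
□□□□□□□□
□□□<□■□□
□□□□■■□□
□□□□□□□□
gen 6: □□□□□□□□
□□□□□□□□
□□□^□□□□
□□□■□■□□
□□□□■■□□
□□□□□□□□
gen 7: □□□□□□□□
□□□□□□□□
□□□■>□□□
□□□■□■□□
□□□□■■□□
□□□□□□□□
gen 8: □□□□□□□□
□□□□□□□□
□□□■■□□□
□□□■v■□□
□□□□■■□□
□□□□□□□□
gen 9: □□□□□□□□
□□□□□□□□
□□□■■□□□
□□□<■■□□
□□□□■■□□
□□□□□□□□
gen 10: □□□□□□□□
□□□□□□□□
□□□■■□□□
□□□□■■□□
□□□v■■□□
□□□□□□□□
gen 11: □□□□□□□□
□□□□□□□□
□□□■■□□□
□□□□■■□□
□□<■■■□□
□□□□□□□□
gen 12: □□□□□□□□
□□□□□□□□
□□□■■□□□
□□^□■■□□
□□■■■■□□
□□□□□□□□
gen 13: □□□□□□□□
□□□□□□□□
□□□■■□□□
□□■>■■□□
□□■■■■□□
□□□□□□□□
gen 14: □□□□□□□□
□□□□□□□□
□□□■■□□□
□□■■■■□□
□□■v■■□□
□□□□□□□□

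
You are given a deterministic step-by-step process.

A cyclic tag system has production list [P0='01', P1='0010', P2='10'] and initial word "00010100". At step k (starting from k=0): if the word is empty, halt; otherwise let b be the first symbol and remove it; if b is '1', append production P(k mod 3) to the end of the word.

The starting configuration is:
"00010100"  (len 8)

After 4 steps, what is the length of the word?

step 0: "00010100"  (len 8)
step 1: "0010100"  (len 7)
step 2: "010100"  (len 6)
step 3: "10100"  (len 5)
step 4: "010001"  (len 6)

6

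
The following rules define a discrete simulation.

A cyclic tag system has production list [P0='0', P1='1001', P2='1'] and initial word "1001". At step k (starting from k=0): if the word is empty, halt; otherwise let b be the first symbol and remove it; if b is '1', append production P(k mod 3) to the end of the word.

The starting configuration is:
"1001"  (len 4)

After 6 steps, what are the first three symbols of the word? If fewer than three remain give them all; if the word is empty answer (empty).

[0] "1001"  (len 4)
[1] "0010"  (len 4)
[2] "010"  (len 3)
[3] "10"  (len 2)
[4] "00"  (len 2)
[5] "0"  (len 1)
[6] (halted — word empty)

(empty)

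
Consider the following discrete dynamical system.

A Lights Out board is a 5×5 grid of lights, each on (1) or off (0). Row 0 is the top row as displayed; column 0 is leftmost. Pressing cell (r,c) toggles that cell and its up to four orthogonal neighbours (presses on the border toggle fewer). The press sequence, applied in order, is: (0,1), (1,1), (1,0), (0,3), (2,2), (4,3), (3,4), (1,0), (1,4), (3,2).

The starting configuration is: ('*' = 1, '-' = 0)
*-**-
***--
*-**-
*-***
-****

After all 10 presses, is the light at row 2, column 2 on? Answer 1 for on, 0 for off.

[0] *-**-
***--
*-**-
*-***
-****
[1] -*-*-
*-*--
*-**-
*-***
-****
[2] ---*-
-*---
****-
*-***
-****
[3] *--*-
*----
-***-
*-***
-****
[4] *-*-*
*--*-
-***-
*-***
-****
[5] *-*-*
*-**-
-----
*--**
-****
[6] *-*-*
*-**-
-----
*---*
-*---
[7] *-*-*
*-**-
----*
*--*-
-*--*
[8] --*-*
-***-
*---*
*--*-
-*--*
[9] --*--
-**-*
*----
*--*-
-*--*
[10] --*--
-**-*
*-*--
***--
-**-*

1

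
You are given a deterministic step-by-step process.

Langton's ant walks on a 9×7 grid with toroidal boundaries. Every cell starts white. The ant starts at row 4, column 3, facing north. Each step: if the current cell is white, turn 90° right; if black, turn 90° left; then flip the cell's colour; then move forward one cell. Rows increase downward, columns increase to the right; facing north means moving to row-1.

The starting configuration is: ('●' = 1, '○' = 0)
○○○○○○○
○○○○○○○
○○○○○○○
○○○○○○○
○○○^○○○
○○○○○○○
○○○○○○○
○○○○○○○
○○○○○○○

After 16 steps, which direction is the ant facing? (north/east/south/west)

north

t=0: ○○○○○○○
○○○○○○○
○○○○○○○
○○○○○○○
○○○^○○○
○○○○○○○
○○○○○○○
○○○○○○○
○○○○○○○
t=1: ○○○○○○○
○○○○○○○
○○○○○○○
○○○○○○○
○○○●>○○
○○○○○○○
○○○○○○○
○○○○○○○
○○○○○○○
t=2: ○○○○○○○
○○○○○○○
○○○○○○○
○○○○○○○
○○○●●○○
○○○○v○○
○○○○○○○
○○○○○○○
○○○○○○○
t=3: ○○○○○○○
○○○○○○○
○○○○○○○
○○○○○○○
○○○●●○○
○○○<●○○
○○○○○○○
○○○○○○○
○○○○○○○
t=4: ○○○○○○○
○○○○○○○
○○○○○○○
○○○○○○○
○○○^●○○
○○○●●○○
○○○○○○○
○○○○○○○
○○○○○○○
t=5: ○○○○○○○
○○○○○○○
○○○○○○○
○○○○○○○
○○<○●○○
○○○●●○○
○○○○○○○
○○○○○○○
○○○○○○○
t=6: ○○○○○○○
○○○○○○○
○○○○○○○
○○^○○○○
○○●○●○○
○○○●●○○
○○○○○○○
○○○○○○○
○○○○○○○
t=7: ○○○○○○○
○○○○○○○
○○○○○○○
○○●>○○○
○○●○●○○
○○○●●○○
○○○○○○○
○○○○○○○
○○○○○○○
t=8: ○○○○○○○
○○○○○○○
○○○○○○○
○○●●○○○
○○●v●○○
○○○●●○○
○○○○○○○
○○○○○○○
○○○○○○○
t=9: ○○○○○○○
○○○○○○○
○○○○○○○
○○●●○○○
○○<●●○○
○○○●●○○
○○○○○○○
○○○○○○○
○○○○○○○
t=10: ○○○○○○○
○○○○○○○
○○○○○○○
○○●●○○○
○○○●●○○
○○v●●○○
○○○○○○○
○○○○○○○
○○○○○○○
t=11: ○○○○○○○
○○○○○○○
○○○○○○○
○○●●○○○
○○○●●○○
○<●●●○○
○○○○○○○
○○○○○○○
○○○○○○○
t=12: ○○○○○○○
○○○○○○○
○○○○○○○
○○●●○○○
○^○●●○○
○●●●●○○
○○○○○○○
○○○○○○○
○○○○○○○
t=13: ○○○○○○○
○○○○○○○
○○○○○○○
○○●●○○○
○●>●●○○
○●●●●○○
○○○○○○○
○○○○○○○
○○○○○○○
t=14: ○○○○○○○
○○○○○○○
○○○○○○○
○○●●○○○
○●●●●○○
○●v●●○○
○○○○○○○
○○○○○○○
○○○○○○○
t=15: ○○○○○○○
○○○○○○○
○○○○○○○
○○●●○○○
○●●●●○○
○●○>●○○
○○○○○○○
○○○○○○○
○○○○○○○
t=16: ○○○○○○○
○○○○○○○
○○○○○○○
○○●●○○○
○●●^●○○
○●○○●○○
○○○○○○○
○○○○○○○
○○○○○○○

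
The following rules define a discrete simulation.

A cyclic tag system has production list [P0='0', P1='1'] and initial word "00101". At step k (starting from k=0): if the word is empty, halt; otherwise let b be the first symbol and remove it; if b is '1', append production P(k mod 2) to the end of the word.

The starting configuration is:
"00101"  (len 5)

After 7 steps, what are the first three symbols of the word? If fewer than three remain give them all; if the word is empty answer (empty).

k=0  "00101"  (len 5)
k=1  "0101"  (len 4)
k=2  "101"  (len 3)
k=3  "010"  (len 3)
k=4  "10"  (len 2)
k=5  "00"  (len 2)
k=6  "0"  (len 1)
k=7  (halted — word empty)

(empty)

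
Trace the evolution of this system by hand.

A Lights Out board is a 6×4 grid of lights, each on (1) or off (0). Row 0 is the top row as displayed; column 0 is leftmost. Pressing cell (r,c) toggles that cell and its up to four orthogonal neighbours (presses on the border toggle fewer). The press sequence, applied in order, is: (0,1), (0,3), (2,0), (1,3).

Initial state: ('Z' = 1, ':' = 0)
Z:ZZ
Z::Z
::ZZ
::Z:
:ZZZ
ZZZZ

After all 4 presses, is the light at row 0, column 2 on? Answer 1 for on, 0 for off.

[0] Z:ZZ
Z::Z
::ZZ
::Z:
:ZZZ
ZZZZ
[1] :Z:Z
ZZ:Z
::ZZ
::Z:
:ZZZ
ZZZZ
[2] :ZZ:
ZZ::
::ZZ
::Z:
:ZZZ
ZZZZ
[3] :ZZ:
:Z::
ZZZZ
Z:Z:
:ZZZ
ZZZZ
[4] :ZZZ
:ZZZ
ZZZ:
Z:Z:
:ZZZ
ZZZZ

1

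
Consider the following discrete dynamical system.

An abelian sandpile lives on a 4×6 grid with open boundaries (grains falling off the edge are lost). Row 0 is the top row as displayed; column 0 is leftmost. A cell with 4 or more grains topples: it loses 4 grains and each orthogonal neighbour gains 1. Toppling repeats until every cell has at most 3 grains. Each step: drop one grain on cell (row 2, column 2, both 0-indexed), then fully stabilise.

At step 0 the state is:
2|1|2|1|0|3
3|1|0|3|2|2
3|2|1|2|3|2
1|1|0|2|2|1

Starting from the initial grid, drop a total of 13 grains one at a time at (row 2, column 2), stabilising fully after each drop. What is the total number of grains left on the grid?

47

gen 0: 2|1|2|1|0|3
3|1|0|3|2|2
3|2|1|2|3|2
1|1|0|2|2|1
gen 1: 2|1|2|1|0|3
3|1|0|3|2|2
3|2|2|2|3|2
1|1|0|2|2|1
gen 2: 2|1|2|1|0|3
3|1|0|3|2|2
3|2|3|2|3|2
1|1|0|2|2|1
gen 3: 2|1|2|1|0|3
3|1|1|3|2|2
3|3|0|3|3|2
1|1|1|2|2|1
gen 4: 2|1|2|1|0|3
3|1|1|3|2|2
3|3|1|3|3|2
1|1|1|2|2|1
gen 5: 2|1|2|1|0|3
3|1|1|3|2|2
3|3|2|3|3|2
1|1|1|2|2|1
gen 6: 2|1|2|1|0|3
3|1|1|3|2|2
3|3|3|3|3|2
1|1|1|2|2|1
gen 7: 3|1|2|2|1|3
0|3|3|1|0|3
1|1|2|2|1|3
2|2|2|3|3|1
gen 8: 3|1|2|2|1|3
0|3|3|1|0|3
1|1|3|2|1|3
2|2|2|3|3|1
gen 9: 3|2|3|2|1|3
1|0|1|2|0|3
1|3|1|3|1|3
2|2|3|3|3|1
gen 10: 3|2|3|2|1|3
1|0|1|2|0|3
1|3|2|3|1|3
2|2|3|3|3|1
gen 11: 3|2|3|2|1|3
1|0|1|2|0|3
1|3|3|3|1|3
2|2|3|3|3|1
gen 12: 3|2|3|2|1|3
1|1|2|3|0|3
2|1|3|1|3|3
3|0|2|2|0|2
gen 13: 3|2|3|2|1|3
1|1|3|3|0|3
2|2|0|2|3|3
3|0|3|2|0|2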